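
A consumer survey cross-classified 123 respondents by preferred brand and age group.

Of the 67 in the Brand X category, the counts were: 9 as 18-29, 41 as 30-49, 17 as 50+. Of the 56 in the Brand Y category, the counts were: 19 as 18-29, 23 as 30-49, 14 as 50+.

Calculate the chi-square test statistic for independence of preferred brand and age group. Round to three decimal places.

8.005

Row totals: 67, 56. Column totals: 28, 64, 31. Grand total N = 123.
Expected counts (row total × column total / N):
  Brand X, 18-29: 67×28/123 = 15.2520
  Brand X, 30-49: 67×64/123 = 34.8618
  Brand X, 50+: 67×31/123 = 16.8862
  Brand Y, 18-29: 56×28/123 = 12.7480
  Brand Y, 30-49: 56×64/123 = 29.1382
  Brand Y, 50+: 56×31/123 = 14.1138
Contributions (O − E)²/E:
  (9 − 15.2520)²/15.2520 = 2.5628
  (41 − 34.8618)²/34.8618 = 1.0808
  (17 − 16.8862)²/16.8862 = 0.0008
  (19 − 12.7480)²/12.7480 = 3.0662
  (23 − 29.1382)²/29.1382 = 1.2931
  (14 − 14.1138)²/14.1138 = 0.0009
χ² = 2.5628 + 1.0808 + 0.0008 + 3.0662 + 1.2931 + 0.0009 = 8.005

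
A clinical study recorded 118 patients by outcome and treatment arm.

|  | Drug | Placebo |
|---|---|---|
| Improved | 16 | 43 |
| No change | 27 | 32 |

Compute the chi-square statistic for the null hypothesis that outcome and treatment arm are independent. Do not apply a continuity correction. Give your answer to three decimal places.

Row totals: 59, 59. Column totals: 43, 75. Grand total N = 118.
Expected counts (row total × column total / N):
  Improved, Drug: 59×43/118 = 21.5000
  Improved, Placebo: 59×75/118 = 37.5000
  No change, Drug: 59×43/118 = 21.5000
  No change, Placebo: 59×75/118 = 37.5000
Contributions (O − E)²/E:
  (16 − 21.5000)²/21.5000 = 1.4070
  (43 − 37.5000)²/37.5000 = 0.8067
  (27 − 21.5000)²/21.5000 = 1.4070
  (32 − 37.5000)²/37.5000 = 0.8067
χ² = 1.4070 + 0.8067 + 1.4070 + 0.8067 = 4.427

4.427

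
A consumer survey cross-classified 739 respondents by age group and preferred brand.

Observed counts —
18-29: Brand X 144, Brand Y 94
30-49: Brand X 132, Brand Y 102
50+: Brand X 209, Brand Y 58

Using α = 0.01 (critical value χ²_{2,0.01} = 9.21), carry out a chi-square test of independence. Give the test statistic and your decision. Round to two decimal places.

30.52; reject H₀

Row totals: 238, 234, 267. Column totals: 485, 254. Grand total N = 739.
Expected counts (row total × column total / N):
  18-29, Brand X: 238×485/739 = 156.198
  18-29, Brand Y: 238×254/739 = 81.802
  30-49, Brand X: 234×485/739 = 153.572
  30-49, Brand Y: 234×254/739 = 80.428
  50+, Brand X: 267×485/739 = 175.230
  50+, Brand Y: 267×254/739 = 91.770
Contributions (O − E)²/E:
  (144 − 156.198)²/156.198 = 0.9526
  (94 − 81.802)²/81.802 = 1.8189
  (132 − 153.572)²/153.572 = 3.0302
  (102 − 80.428)²/80.428 = 5.7859
  (209 − 175.230)²/175.230 = 6.5081
  (58 − 91.770)²/91.770 = 12.4269
χ² = 0.9526 + 1.8189 + 3.0302 + 5.7859 + 6.5081 + 12.4269 = 30.52
df = (3−1)(2−1) = 2. Since 30.52 > 9.21, reject the null hypothesis of independence at α = 0.01.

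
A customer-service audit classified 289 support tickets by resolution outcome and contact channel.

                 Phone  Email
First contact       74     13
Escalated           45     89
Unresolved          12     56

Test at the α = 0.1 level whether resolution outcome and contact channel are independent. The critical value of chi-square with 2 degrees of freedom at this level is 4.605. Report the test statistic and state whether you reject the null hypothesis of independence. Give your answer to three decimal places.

Row totals: 87, 134, 68. Column totals: 131, 158. Grand total N = 289.
Expected counts (row total × column total / N):
  First contact, Phone: 87×131/289 = 39.4360
  First contact, Email: 87×158/289 = 47.5640
  Escalated, Phone: 134×131/289 = 60.7405
  Escalated, Email: 134×158/289 = 73.2595
  Unresolved, Phone: 68×131/289 = 30.8235
  Unresolved, Email: 68×158/289 = 37.1765
Contributions (O − E)²/E:
  (74 − 39.4360)²/39.4360 = 30.2939
  (13 − 47.5640)²/47.5640 = 25.1171
  (45 − 60.7405)²/60.7405 = 4.0790
  (89 − 73.2595)²/73.2595 = 3.3820
  (12 − 30.8235)²/30.8235 = 11.4953
  (56 − 37.1765)²/37.1765 = 9.5309
χ² = 30.2939 + 25.1171 + 4.0790 + 3.3820 + 11.4953 + 9.5309 = 83.898
df = (3−1)(2−1) = 2. Since 83.898 > 4.605, reject the null hypothesis of independence at α = 0.1.

83.898; reject H₀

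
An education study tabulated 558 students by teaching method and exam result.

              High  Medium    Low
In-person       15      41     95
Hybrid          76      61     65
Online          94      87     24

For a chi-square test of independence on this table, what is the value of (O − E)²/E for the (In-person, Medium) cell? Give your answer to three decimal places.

Row total (In-person) = 151; column total (Medium) = 189; N = 558.
Expected count E = 151 × 189 / 558 = 51.1452.
Contribution = (O − E)²/E = (41 − 51.1452)² / 51.1452 = 2.012.

2.012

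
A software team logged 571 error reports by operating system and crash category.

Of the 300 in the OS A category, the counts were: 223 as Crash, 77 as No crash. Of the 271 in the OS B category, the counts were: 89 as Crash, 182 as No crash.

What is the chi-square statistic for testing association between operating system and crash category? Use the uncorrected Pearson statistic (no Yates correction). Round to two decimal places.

98.90

Row totals: 300, 271. Column totals: 312, 259. Grand total N = 571.
Expected counts (row total × column total / N):
  OS A, Crash: 300×312/571 = 163.923
  OS A, No crash: 300×259/571 = 136.077
  OS B, Crash: 271×312/571 = 148.077
  OS B, No crash: 271×259/571 = 122.923
Contributions (O − E)²/E:
  (223 − 163.923)²/163.923 = 21.2910
  (77 − 136.077)²/136.077 = 25.6479
  (89 − 148.077)²/148.077 = 23.5694
  (182 − 122.923)²/122.923 = 28.3925
χ² = 21.2910 + 25.6479 + 23.5694 + 28.3925 = 98.90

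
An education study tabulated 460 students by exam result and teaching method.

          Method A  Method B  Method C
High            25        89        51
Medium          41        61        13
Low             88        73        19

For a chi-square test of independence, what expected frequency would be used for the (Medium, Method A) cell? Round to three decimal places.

38.500

Row total (Medium) = 115; column total (Method A) = 154; grand total N = 460.
Expected count = (row total × column total) / N = 115 × 154 / 460 = 38.500.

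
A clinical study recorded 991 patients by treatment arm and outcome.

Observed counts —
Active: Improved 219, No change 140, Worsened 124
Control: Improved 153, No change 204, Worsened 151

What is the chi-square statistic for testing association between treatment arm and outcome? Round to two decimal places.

Row totals: 483, 508. Column totals: 372, 344, 275. Grand total N = 991.
Expected counts (row total × column total / N):
  Active, Improved: 483×372/991 = 181.308
  Active, No change: 483×344/991 = 167.661
  Active, Worsened: 483×275/991 = 134.031
  Control, Improved: 508×372/991 = 190.692
  Control, No change: 508×344/991 = 176.339
  Control, Worsened: 508×275/991 = 140.969
Contributions (O − E)²/E:
  (219 − 181.308)²/181.308 = 7.8358
  (140 − 167.661)²/167.661 = 4.5636
  (124 − 134.031)²/134.031 = 0.7507
  (153 − 190.692)²/190.692 = 7.4502
  (204 − 176.339)²/176.339 = 4.3390
  (151 − 140.969)²/140.969 = 0.7138
χ² = 7.8358 + 4.5636 + 0.7507 + 7.4502 + 4.3390 + 0.7138 = 25.65

25.65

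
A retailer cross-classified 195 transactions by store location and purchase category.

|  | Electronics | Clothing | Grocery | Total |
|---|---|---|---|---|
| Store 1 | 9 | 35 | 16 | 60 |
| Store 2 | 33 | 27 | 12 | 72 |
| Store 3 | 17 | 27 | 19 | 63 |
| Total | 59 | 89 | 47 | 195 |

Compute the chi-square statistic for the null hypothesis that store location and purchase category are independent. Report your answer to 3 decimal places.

Grand total N = 195.
Expected counts (row total × column total / N):
  Store 1, Electronics: 60×59/195 = 18.1538
  Store 1, Clothing: 60×89/195 = 27.3846
  Store 1, Grocery: 60×47/195 = 14.4615
  Store 2, Electronics: 72×59/195 = 21.7846
  Store 2, Clothing: 72×89/195 = 32.8615
  Store 2, Grocery: 72×47/195 = 17.3538
  Store 3, Electronics: 63×59/195 = 19.0615
  Store 3, Clothing: 63×89/195 = 28.7538
  Store 3, Grocery: 63×47/195 = 15.1846
Contributions (O − E)²/E:
  (9 − 18.1538)²/18.1538 = 4.6157
  (35 − 27.3846)²/27.3846 = 2.1178
  (16 − 14.4615)²/14.4615 = 0.1637
  (33 − 21.7846)²/21.7846 = 5.7740
  (27 − 32.8615)²/32.8615 = 1.0455
  (12 − 17.3538)²/17.3538 = 1.6517
  (17 − 19.0615)²/19.0615 = 0.2230
  (27 − 28.7538)²/28.7538 = 0.1070
  (19 − 15.1846)²/15.1846 = 0.9587
χ² = 4.6157 + 2.1178 + 0.1637 + 5.7740 + 1.0455 + 1.6517 + 0.2230 + 0.1070 + 0.9587 = 16.657

16.657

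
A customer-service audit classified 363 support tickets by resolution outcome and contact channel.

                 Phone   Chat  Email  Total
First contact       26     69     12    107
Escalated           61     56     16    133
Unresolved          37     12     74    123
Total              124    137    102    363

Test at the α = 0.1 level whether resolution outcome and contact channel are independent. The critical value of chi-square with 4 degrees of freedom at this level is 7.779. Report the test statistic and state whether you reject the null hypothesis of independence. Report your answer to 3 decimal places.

123.532; reject H₀

Grand total N = 363.
Expected counts (row total × column total / N):
  First contact, Phone: 107×124/363 = 36.550964
  First contact, Chat: 107×137/363 = 40.382920
  First contact, Email: 107×102/363 = 30.066116
  Escalated, Phone: 133×124/363 = 45.432507
  Escalated, Chat: 133×137/363 = 50.195592
  Escalated, Email: 133×102/363 = 37.371901
  Unresolved, Phone: 123×124/363 = 42.016529
  Unresolved, Chat: 123×137/363 = 46.421488
  Unresolved, Email: 123×102/363 = 34.561983
Contributions (O − E)²/E:
  (26 − 36.550964)²/36.550964 = 3.0457
  (69 − 40.382920)²/40.382920 = 20.2793
  (12 − 30.066116)²/30.066116 = 10.8556
  (61 − 45.432507)²/45.432507 = 5.3342
  (56 − 50.195592)²/50.195592 = 0.6712
  (16 − 37.371901)²/37.371901 = 12.2220
  (37 − 42.016529)²/42.016529 = 0.5989
  (12 − 46.421488)²/46.421488 = 25.5235
  (74 − 34.561983)²/34.561983 = 45.0020
χ² = 3.0457 + 20.2793 + 10.8556 + 5.3342 + 0.6712 + 12.2220 + 0.5989 + 25.5235 + 45.0020 = 123.532
df = (3−1)(3−1) = 4. Since 123.532 > 7.779, reject the null hypothesis of independence at α = 0.1.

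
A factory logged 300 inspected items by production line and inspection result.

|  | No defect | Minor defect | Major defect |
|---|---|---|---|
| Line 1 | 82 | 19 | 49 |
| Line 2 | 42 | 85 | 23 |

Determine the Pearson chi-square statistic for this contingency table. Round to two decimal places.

Row totals: 150, 150. Column totals: 124, 104, 72. Grand total N = 300.
Expected counts (row total × column total / N):
  Line 1, No defect: 150×124/300 = 62.000
  Line 1, Minor defect: 150×104/300 = 52.000
  Line 1, Major defect: 150×72/300 = 36.000
  Line 2, No defect: 150×124/300 = 62.000
  Line 2, Minor defect: 150×104/300 = 52.000
  Line 2, Major defect: 150×72/300 = 36.000
Contributions (O − E)²/E:
  (82 − 62.000)²/62.000 = 6.4516
  (19 − 52.000)²/52.000 = 20.9423
  (49 − 36.000)²/36.000 = 4.6944
  (42 − 62.000)²/62.000 = 6.4516
  (85 − 52.000)²/52.000 = 20.9423
  (23 − 36.000)²/36.000 = 4.6944
χ² = 6.4516 + 20.9423 + 4.6944 + 6.4516 + 20.9423 + 4.6944 = 64.18

64.18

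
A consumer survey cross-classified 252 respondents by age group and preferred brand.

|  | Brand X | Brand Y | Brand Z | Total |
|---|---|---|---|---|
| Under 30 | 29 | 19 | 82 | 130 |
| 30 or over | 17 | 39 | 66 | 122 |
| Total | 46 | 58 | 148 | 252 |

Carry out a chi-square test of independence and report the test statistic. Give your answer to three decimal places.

Grand total N = 252.
Expected counts (row total × column total / N):
  Under 30, Brand X: 130×46/252 = 23.7302
  Under 30, Brand Y: 130×58/252 = 29.9206
  Under 30, Brand Z: 130×148/252 = 76.3492
  30 or over, Brand X: 122×46/252 = 22.2698
  30 or over, Brand Y: 122×58/252 = 28.0794
  30 or over, Brand Z: 122×148/252 = 71.6508
Contributions (O − E)²/E:
  (29 − 23.7302)²/23.7302 = 1.1703
  (19 − 29.9206)²/29.9206 = 3.9859
  (82 − 76.3492)²/76.3492 = 0.4182
  (17 − 22.2698)²/22.2698 = 1.2470
  (39 − 28.0794)²/28.0794 = 4.2472
  (66 − 71.6508)²/71.6508 = 0.4457
χ² = 1.1703 + 3.9859 + 0.4182 + 1.2470 + 4.2472 + 0.4457 = 11.514

11.514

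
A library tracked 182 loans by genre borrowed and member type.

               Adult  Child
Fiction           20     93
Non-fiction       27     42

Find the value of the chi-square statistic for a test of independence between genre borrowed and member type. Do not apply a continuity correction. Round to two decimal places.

Row totals: 113, 69. Column totals: 47, 135. Grand total N = 182.
Expected counts (row total × column total / N):
  Fiction, Adult: 113×47/182 = 29.181
  Fiction, Child: 113×135/182 = 83.819
  Non-fiction, Adult: 69×47/182 = 17.819
  Non-fiction, Child: 69×135/182 = 51.181
Contributions (O − E)²/E:
  (20 − 29.181)²/29.181 = 2.8885
  (93 − 83.819)²/83.819 = 1.0056
  (27 − 17.819)²/17.819 = 4.7304
  (42 − 51.181)²/51.181 = 1.6469
χ² = 2.8885 + 1.0056 + 4.7304 + 1.6469 = 10.27

10.27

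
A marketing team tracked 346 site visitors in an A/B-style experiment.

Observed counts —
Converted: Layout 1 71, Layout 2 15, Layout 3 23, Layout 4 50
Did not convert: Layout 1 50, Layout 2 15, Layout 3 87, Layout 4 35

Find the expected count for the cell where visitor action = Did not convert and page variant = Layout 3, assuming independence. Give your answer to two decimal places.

59.45

Row total (Did not convert) = 187; column total (Layout 3) = 110; grand total N = 346.
Expected count = (row total × column total) / N = 187 × 110 / 346 = 59.45.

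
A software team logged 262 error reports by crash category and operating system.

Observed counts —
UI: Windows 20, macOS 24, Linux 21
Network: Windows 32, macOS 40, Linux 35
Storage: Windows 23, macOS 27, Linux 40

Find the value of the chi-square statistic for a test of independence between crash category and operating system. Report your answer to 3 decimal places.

3.629

Row totals: 65, 107, 90. Column totals: 75, 91, 96. Grand total N = 262.
Expected counts (row total × column total / N):
  UI, Windows: 65×75/262 = 18.6069
  UI, macOS: 65×91/262 = 22.5763
  UI, Linux: 65×96/262 = 23.8168
  Network, Windows: 107×75/262 = 30.6298
  Network, macOS: 107×91/262 = 37.1641
  Network, Linux: 107×96/262 = 39.2061
  Storage, Windows: 90×75/262 = 25.7634
  Storage, macOS: 90×91/262 = 31.2595
  Storage, Linux: 90×96/262 = 32.9771
Contributions (O − E)²/E:
  (20 − 18.6069)²/18.6069 = 0.1043
  (24 − 22.5763)²/22.5763 = 0.0898
  (21 − 23.8168)²/23.8168 = 0.3331
  (32 − 30.6298)²/30.6298 = 0.0613
  (40 − 37.1641)²/37.1641 = 0.2164
  (35 − 39.2061)²/39.2061 = 0.4512
  (23 − 25.7634)²/25.7634 = 0.2964
  (27 − 31.2595)²/31.2595 = 0.5804
  (40 − 32.9771)²/32.9771 = 1.4956
χ² = 0.1043 + 0.0898 + 0.3331 + 0.0613 + 0.2164 + 0.4512 + 0.2964 + 0.5804 + 1.4956 = 3.629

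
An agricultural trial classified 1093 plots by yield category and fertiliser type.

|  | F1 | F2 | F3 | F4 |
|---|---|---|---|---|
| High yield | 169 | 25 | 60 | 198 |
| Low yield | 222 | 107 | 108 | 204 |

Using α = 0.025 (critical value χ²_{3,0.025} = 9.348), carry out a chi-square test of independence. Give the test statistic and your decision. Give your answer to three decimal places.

Row totals: 452, 641. Column totals: 391, 132, 168, 402. Grand total N = 1093.
Expected counts (row total × column total / N):
  High yield, F1: 452×391/1093 = 161.6944
  High yield, F2: 452×132/1093 = 54.5874
  High yield, F3: 452×168/1093 = 69.4748
  High yield, F4: 452×402/1093 = 166.2434
  Low yield, F1: 641×391/1093 = 229.3056
  Low yield, F2: 641×132/1093 = 77.4126
  Low yield, F3: 641×168/1093 = 98.5252
  Low yield, F4: 641×402/1093 = 235.7566
Contributions (O − E)²/E:
  (169 − 161.6944)²/161.6944 = 0.3301
  (25 − 54.5874)²/54.5874 = 16.0369
  (60 − 69.4748)²/69.4748 = 1.2921
  (198 − 166.2434)²/166.2434 = 6.0663
  (222 − 229.3056)²/229.3056 = 0.2328
  (107 − 77.4126)²/77.4126 = 11.3084
  (108 − 98.5252)²/98.5252 = 0.9112
  (204 − 235.7566)²/235.7566 = 4.2776
χ² = 0.3301 + 16.0369 + 1.2921 + 6.0663 + 0.2328 + 11.3084 + 0.9112 + 4.2776 = 40.455
df = (2−1)(4−1) = 3. Since 40.455 > 9.348, reject the null hypothesis of independence at α = 0.025.

40.455; reject H₀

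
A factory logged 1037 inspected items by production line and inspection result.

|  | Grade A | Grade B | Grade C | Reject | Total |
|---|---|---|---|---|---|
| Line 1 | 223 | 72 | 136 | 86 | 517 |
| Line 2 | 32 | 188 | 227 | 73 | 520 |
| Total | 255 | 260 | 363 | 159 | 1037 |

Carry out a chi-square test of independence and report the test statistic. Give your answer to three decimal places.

218.685

Grand total N = 1037.
Expected counts (row total × column total / N):
  Line 1, Grade A: 517×255/1037 = 127.1311
  Line 1, Grade B: 517×260/1037 = 129.6239
  Line 1, Grade C: 517×363/1037 = 180.9749
  Line 1, Reject: 517×159/1037 = 79.2700
  Line 2, Grade A: 520×255/1037 = 127.8689
  Line 2, Grade B: 520×260/1037 = 130.3761
  Line 2, Grade C: 520×363/1037 = 182.0251
  Line 2, Reject: 520×159/1037 = 79.7300
Contributions (O − E)²/E:
  (223 − 127.1311)²/127.1311 = 72.2942
  (72 − 129.6239)²/129.6239 = 25.6165
  (136 − 180.9749)²/180.9749 = 11.1769
  (86 − 79.2700)²/79.2700 = 0.5714
  (32 − 127.8689)²/127.8689 = 71.8771
  (188 − 130.3761)²/130.3761 = 25.4687
  (227 − 182.0251)²/182.0251 = 11.1124
  (73 − 79.7300)²/79.7300 = 0.5681
χ² = 72.2942 + 25.6165 + 11.1769 + 0.5714 + 71.8771 + 25.4687 + 11.1124 + 0.5681 = 218.685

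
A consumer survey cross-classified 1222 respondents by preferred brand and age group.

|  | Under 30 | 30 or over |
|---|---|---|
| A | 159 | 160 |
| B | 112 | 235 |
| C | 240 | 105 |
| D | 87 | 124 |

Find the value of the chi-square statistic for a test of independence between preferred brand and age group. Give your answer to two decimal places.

102.41

Row totals: 319, 347, 345, 211. Column totals: 598, 624. Grand total N = 1222.
Expected counts (row total × column total / N):
  A, Under 30: 319×598/1222 = 156.106
  A, 30 or over: 319×624/1222 = 162.894
  B, Under 30: 347×598/1222 = 169.809
  B, 30 or over: 347×624/1222 = 177.191
  C, Under 30: 345×598/1222 = 168.830
  C, 30 or over: 345×624/1222 = 176.170
  D, Under 30: 211×598/1222 = 103.255
  D, 30 or over: 211×624/1222 = 107.745
Contributions (O − E)²/E:
  (159 − 156.106)²/156.106 = 0.0537
  (160 − 162.894)²/162.894 = 0.0514
  (112 − 169.809)²/169.809 = 19.6802
  (235 − 177.191)²/177.191 = 18.8603
  (240 − 168.830)²/168.830 = 30.0016
  (105 − 176.170)²/176.170 = 28.7516
  (87 − 103.255)²/103.255 = 2.5590
  (124 − 107.745)²/107.745 = 2.4523
χ² = 0.0537 + 0.0514 + 19.6802 + 18.8603 + 30.0016 + 28.7516 + 2.5590 + 2.4523 = 102.41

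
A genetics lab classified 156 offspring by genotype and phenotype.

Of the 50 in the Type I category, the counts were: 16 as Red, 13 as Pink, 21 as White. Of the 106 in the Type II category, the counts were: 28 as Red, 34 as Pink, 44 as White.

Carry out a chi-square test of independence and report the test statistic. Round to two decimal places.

Row totals: 50, 106. Column totals: 44, 47, 65. Grand total N = 156.
Expected counts (row total × column total / N):
  Type I, Red: 50×44/156 = 14.103
  Type I, Pink: 50×47/156 = 15.064
  Type I, White: 50×65/156 = 20.833
  Type II, Red: 106×44/156 = 29.897
  Type II, Pink: 106×47/156 = 31.936
  Type II, White: 106×65/156 = 44.167
Contributions (O − E)²/E:
  (16 − 14.103)²/14.103 = 0.2552
  (13 − 15.064)²/15.064 = 0.2828
  (21 − 20.833)²/20.833 = 0.0013
  (28 − 29.897)²/29.897 = 0.1204
  (34 − 31.936)²/31.936 = 0.1334
  (44 − 44.167)²/44.167 = 0.0006
χ² = 0.2552 + 0.2828 + 0.0013 + 0.1204 + 0.1334 + 0.0006 = 0.79

0.79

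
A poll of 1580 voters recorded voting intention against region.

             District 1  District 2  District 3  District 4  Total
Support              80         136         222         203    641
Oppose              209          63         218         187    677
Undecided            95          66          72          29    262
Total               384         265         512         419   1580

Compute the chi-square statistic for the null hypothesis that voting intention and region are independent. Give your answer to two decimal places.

138.67

Grand total N = 1580.
Expected counts (row total × column total / N):
  Support, District 1: 641×384/1580 = 155.787
  Support, District 2: 641×265/1580 = 107.509
  Support, District 3: 641×512/1580 = 207.716
  Support, District 4: 641×419/1580 = 169.987
  Oppose, District 1: 677×384/1580 = 164.537
  Oppose, District 2: 677×265/1580 = 113.547
  Oppose, District 3: 677×512/1580 = 219.382
  Oppose, District 4: 677×419/1580 = 179.534
  Undecided, District 1: 262×384/1580 = 63.676
  Undecided, District 2: 262×265/1580 = 43.943
  Undecided, District 3: 262×512/1580 = 84.901
  Undecided, District 4: 262×419/1580 = 69.480
Contributions (O − E)²/E:
  (80 − 155.787)²/155.787 = 36.8687
  (136 − 107.509)²/107.509 = 7.5504
  (222 − 207.716)²/207.716 = 0.9823
  (203 − 169.987)²/169.987 = 6.4114
  (209 − 164.537)²/164.537 = 12.0153
  (63 − 113.547)²/113.547 = 22.5017
  (218 − 219.382)²/219.382 = 0.0087
  (187 − 179.534)²/179.534 = 0.3105
  (95 − 63.676)²/63.676 = 15.4091
  (66 − 43.943)²/43.943 = 11.0714
  (72 − 84.901)²/84.901 = 1.9604
  (29 − 69.480)²/69.480 = 23.5842
χ² = 36.8687 + 7.5504 + 0.9823 + 6.4114 + 12.0153 + 22.5017 + 0.0087 + 0.3105 + 15.4091 + 11.0714 + 1.9604 + 23.5842 = 138.67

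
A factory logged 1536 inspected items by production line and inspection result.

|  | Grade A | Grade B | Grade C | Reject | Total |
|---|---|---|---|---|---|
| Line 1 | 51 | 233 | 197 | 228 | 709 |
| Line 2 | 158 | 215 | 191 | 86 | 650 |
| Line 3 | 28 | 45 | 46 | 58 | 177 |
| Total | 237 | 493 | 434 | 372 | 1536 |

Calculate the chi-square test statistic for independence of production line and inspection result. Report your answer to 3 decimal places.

Grand total N = 1536.
Expected counts (row total × column total / N):
  Line 1, Grade A: 709×237/1536 = 109.3965
  Line 1, Grade B: 709×493/1536 = 227.5632
  Line 1, Grade C: 709×434/1536 = 200.3294
  Line 1, Reject: 709×372/1536 = 171.7109
  Line 2, Grade A: 650×237/1536 = 100.2930
  Line 2, Grade B: 650×493/1536 = 208.6263
  Line 2, Grade C: 650×434/1536 = 183.6589
  Line 2, Reject: 650×372/1536 = 157.4219
  Line 3, Grade A: 177×237/1536 = 27.3105
  Line 3, Grade B: 177×493/1536 = 56.8105
  Line 3, Grade C: 177×434/1536 = 50.0117
  Line 3, Reject: 177×372/1536 = 42.8672
Contributions (O − E)²/E:
  (51 − 109.3965)²/109.3965 = 31.1724
  (233 − 227.5632)²/227.5632 = 0.1299
  (197 − 200.3294)²/200.3294 = 0.0553
  (228 − 171.7109)²/171.7109 = 18.4523
  (158 − 100.2930)²/100.2930 = 33.2037
  (215 − 208.6263)²/208.6263 = 0.1947
  (191 − 183.6589)²/183.6589 = 0.2934
  (86 − 157.4219)²/157.4219 = 32.4039
  (28 − 27.3105)²/27.3105 = 0.0174
  (45 − 56.8105)²/56.8105 = 2.4553
  (46 − 50.0117)²/50.0117 = 0.3218
  (58 − 42.8672)²/42.8672 = 5.3421
χ² = 31.1724 + 0.1299 + 0.0553 + 18.4523 + 33.2037 + 0.1947 + 0.2934 + 32.4039 + 0.0174 + 2.4553 + 0.3218 + 5.3421 = 124.042

124.042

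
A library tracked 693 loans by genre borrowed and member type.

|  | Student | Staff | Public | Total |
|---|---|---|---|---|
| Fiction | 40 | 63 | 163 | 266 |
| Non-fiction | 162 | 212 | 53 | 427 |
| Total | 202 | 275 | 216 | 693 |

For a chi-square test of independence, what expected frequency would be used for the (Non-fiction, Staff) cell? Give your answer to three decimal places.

169.444

Row total (Non-fiction) = 427; column total (Staff) = 275; grand total N = 693.
Expected count = (row total × column total) / N = 427 × 275 / 693 = 169.444.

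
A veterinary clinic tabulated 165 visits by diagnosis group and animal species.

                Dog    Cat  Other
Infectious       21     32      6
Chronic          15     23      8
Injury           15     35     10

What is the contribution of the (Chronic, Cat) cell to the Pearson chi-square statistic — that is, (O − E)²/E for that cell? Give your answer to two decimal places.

0.17

Row total (Chronic) = 46; column total (Cat) = 90; N = 165.
Expected count E = 46 × 90 / 165 = 25.091.
Contribution = (O − E)²/E = (23 − 25.091)² / 25.091 = 0.17.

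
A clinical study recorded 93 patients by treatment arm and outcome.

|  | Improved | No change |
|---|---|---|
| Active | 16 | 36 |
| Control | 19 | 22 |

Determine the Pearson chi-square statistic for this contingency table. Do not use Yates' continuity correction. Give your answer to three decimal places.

Row totals: 52, 41. Column totals: 35, 58. Grand total N = 93.
Expected counts (row total × column total / N):
  Active, Improved: 52×35/93 = 19.5699
  Active, No change: 52×58/93 = 32.4301
  Control, Improved: 41×35/93 = 15.4301
  Control, No change: 41×58/93 = 25.5699
Contributions (O − E)²/E:
  (16 − 19.5699)²/19.5699 = 0.6512
  (36 − 32.4301)²/32.4301 = 0.3930
  (19 − 15.4301)²/15.4301 = 0.8259
  (22 − 25.5699)²/25.5699 = 0.4984
χ² = 0.6512 + 0.3930 + 0.8259 + 0.4984 = 2.369

2.369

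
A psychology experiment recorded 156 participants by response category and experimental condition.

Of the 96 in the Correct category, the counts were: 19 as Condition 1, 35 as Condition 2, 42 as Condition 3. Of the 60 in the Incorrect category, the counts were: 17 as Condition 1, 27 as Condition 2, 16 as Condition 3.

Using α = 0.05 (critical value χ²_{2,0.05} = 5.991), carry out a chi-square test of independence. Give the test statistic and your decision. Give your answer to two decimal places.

Row totals: 96, 60. Column totals: 36, 62, 58. Grand total N = 156.
Expected counts (row total × column total / N):
  Correct, Condition 1: 96×36/156 = 22.154
  Correct, Condition 2: 96×62/156 = 38.154
  Correct, Condition 3: 96×58/156 = 35.692
  Incorrect, Condition 1: 60×36/156 = 13.846
  Incorrect, Condition 2: 60×62/156 = 23.846
  Incorrect, Condition 3: 60×58/156 = 22.308
Contributions (O − E)²/E:
  (19 − 22.154)²/22.154 = 0.4490
  (35 − 38.154)²/38.154 = 0.2607
  (42 − 35.692)²/35.692 = 1.1148
  (17 − 13.846)²/13.846 = 0.7185
  (27 − 23.846)²/23.846 = 0.4172
  (16 − 22.308)²/22.308 = 1.7837
χ² = 0.4490 + 0.2607 + 1.1148 + 0.7185 + 0.4172 + 1.7837 = 4.74
df = (2−1)(3−1) = 2. Since 4.74 < 5.991, fail to reject the null hypothesis of independence at α = 0.05.

4.74; fail to reject H₀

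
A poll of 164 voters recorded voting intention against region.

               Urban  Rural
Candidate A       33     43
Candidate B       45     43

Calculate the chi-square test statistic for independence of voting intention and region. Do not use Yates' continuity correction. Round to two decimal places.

0.97

Row totals: 76, 88. Column totals: 78, 86. Grand total N = 164.
Expected counts (row total × column total / N):
  Candidate A, Urban: 76×78/164 = 36.146
  Candidate A, Rural: 76×86/164 = 39.854
  Candidate B, Urban: 88×78/164 = 41.854
  Candidate B, Rural: 88×86/164 = 46.146
Contributions (O − E)²/E:
  (33 − 36.146)²/36.146 = 0.2738
  (43 − 39.854)²/39.854 = 0.2483
  (45 − 41.854)²/41.854 = 0.2365
  (43 − 46.146)²/46.146 = 0.2145
χ² = 0.2738 + 0.2483 + 0.2365 + 0.2145 = 0.97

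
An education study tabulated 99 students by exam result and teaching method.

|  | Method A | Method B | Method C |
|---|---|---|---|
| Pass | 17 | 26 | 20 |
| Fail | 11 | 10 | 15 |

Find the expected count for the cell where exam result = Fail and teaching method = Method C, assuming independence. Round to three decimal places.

12.727

Row total (Fail) = 36; column total (Method C) = 35; grand total N = 99.
Expected count = (row total × column total) / N = 36 × 35 / 99 = 12.727.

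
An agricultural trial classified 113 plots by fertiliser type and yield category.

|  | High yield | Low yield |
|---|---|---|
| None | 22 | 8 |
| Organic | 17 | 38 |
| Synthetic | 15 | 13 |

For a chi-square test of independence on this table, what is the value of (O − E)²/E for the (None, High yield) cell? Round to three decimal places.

4.097

Row total (None) = 30; column total (High yield) = 54; N = 113.
Expected count E = 30 × 54 / 113 = 14.3363.
Contribution = (O − E)²/E = (22 − 14.3363)² / 14.3363 = 4.097.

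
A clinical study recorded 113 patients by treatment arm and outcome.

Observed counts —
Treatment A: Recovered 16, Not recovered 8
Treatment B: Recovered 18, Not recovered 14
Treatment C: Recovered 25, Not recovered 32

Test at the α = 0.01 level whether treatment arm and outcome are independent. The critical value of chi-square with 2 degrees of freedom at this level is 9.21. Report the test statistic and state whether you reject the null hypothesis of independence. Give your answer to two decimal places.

Row totals: 24, 32, 57. Column totals: 59, 54. Grand total N = 113.
Expected counts (row total × column total / N):
  Treatment A, Recovered: 24×59/113 = 12.531
  Treatment A, Not recovered: 24×54/113 = 11.469
  Treatment B, Recovered: 32×59/113 = 16.708
  Treatment B, Not recovered: 32×54/113 = 15.292
  Treatment C, Recovered: 57×59/113 = 29.761
  Treatment C, Not recovered: 57×54/113 = 27.239
Contributions (O − E)²/E:
  (16 − 12.531)²/12.531 = 0.9603
  (8 − 11.469)²/11.469 = 1.0493
  (18 − 16.708)²/16.708 = 0.0999
  (14 − 15.292)²/15.292 = 0.1092
  (25 − 29.761)²/29.761 = 0.7616
  (32 − 27.239)²/27.239 = 0.8322
χ² = 0.9603 + 1.0493 + 0.0999 + 0.1092 + 0.7616 + 0.8322 = 3.81
df = (3−1)(2−1) = 2. Since 3.81 < 9.21, fail to reject the null hypothesis of independence at α = 0.01.

3.81; fail to reject H₀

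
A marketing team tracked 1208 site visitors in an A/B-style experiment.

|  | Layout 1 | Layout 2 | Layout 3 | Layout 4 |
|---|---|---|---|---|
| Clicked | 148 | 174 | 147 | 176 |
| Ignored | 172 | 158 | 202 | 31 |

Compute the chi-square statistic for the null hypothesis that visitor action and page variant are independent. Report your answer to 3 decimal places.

Row totals: 645, 563. Column totals: 320, 332, 349, 207. Grand total N = 1208.
Expected counts (row total × column total / N):
  Clicked, Layout 1: 645×320/1208 = 170.8609
  Clicked, Layout 2: 645×332/1208 = 177.2682
  Clicked, Layout 3: 645×349/1208 = 186.3452
  Clicked, Layout 4: 645×207/1208 = 110.5257
  Ignored, Layout 1: 563×320/1208 = 149.1391
  Ignored, Layout 2: 563×332/1208 = 154.7318
  Ignored, Layout 3: 563×349/1208 = 162.6548
  Ignored, Layout 4: 563×207/1208 = 96.4743
Contributions (O − E)²/E:
  (148 − 170.8609)²/170.8609 = 3.0587
  (174 − 177.2682)²/177.2682 = 0.0603
  (147 − 186.3452)²/186.3452 = 8.3074
  (176 − 110.5257)²/110.5257 = 38.7863
  (172 − 149.1391)²/149.1391 = 3.5043
  (158 − 154.7318)²/154.7318 = 0.0690
  (202 − 162.6548)²/162.6548 = 9.5174
  (31 − 96.4743)²/96.4743 = 44.4355
χ² = 3.0587 + 0.0603 + 8.3074 + 38.7863 + 3.5043 + 0.0690 + 9.5174 + 44.4355 = 107.739

107.739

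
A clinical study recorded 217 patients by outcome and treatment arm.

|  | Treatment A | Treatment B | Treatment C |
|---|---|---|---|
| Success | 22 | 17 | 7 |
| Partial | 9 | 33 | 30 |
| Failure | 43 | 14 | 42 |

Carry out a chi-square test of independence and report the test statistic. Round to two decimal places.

Row totals: 46, 72, 99. Column totals: 74, 64, 79. Grand total N = 217.
Expected counts (row total × column total / N):
  Success, Treatment A: 46×74/217 = 15.6866
  Success, Treatment B: 46×64/217 = 13.5668
  Success, Treatment C: 46×79/217 = 16.7465
  Partial, Treatment A: 72×74/217 = 24.5530
  Partial, Treatment B: 72×64/217 = 21.2350
  Partial, Treatment C: 72×79/217 = 26.2120
  Failure, Treatment A: 99×74/217 = 33.7604
  Failure, Treatment B: 99×64/217 = 29.1982
  Failure, Treatment C: 99×79/217 = 36.0415
Contributions (O − E)²/E:
  (22 − 15.6866)²/15.6866 = 2.5410
  (17 − 13.5668)²/13.5668 = 0.8688
  (7 − 16.7465)²/16.7465 = 5.6725
  (9 − 24.5530)²/24.5530 = 9.8520
  (33 − 21.2350)²/21.2350 = 6.5183
  (30 − 26.2120)²/26.2120 = 0.5474
  (43 − 33.7604)²/33.7604 = 2.5287
  (14 − 29.1982)²/29.1982 = 7.9109
  (42 − 36.0415)²/36.0415 = 0.9851
χ² = 2.5410 + 0.8688 + 5.6725 + 9.8520 + 6.5183 + 0.5474 + 2.5287 + 7.9109 + 0.9851 = 37.42

37.42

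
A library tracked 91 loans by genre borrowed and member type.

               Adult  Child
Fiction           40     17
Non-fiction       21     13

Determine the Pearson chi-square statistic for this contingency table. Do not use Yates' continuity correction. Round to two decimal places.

0.68

Row totals: 57, 34. Column totals: 61, 30. Grand total N = 91.
Expected counts (row total × column total / N):
  Fiction, Adult: 57×61/91 = 38.209
  Fiction, Child: 57×30/91 = 18.791
  Non-fiction, Adult: 34×61/91 = 22.791
  Non-fiction, Child: 34×30/91 = 11.209
Contributions (O − E)²/E:
  (40 − 38.209)²/38.209 = 0.0840
  (17 − 18.791)²/18.791 = 0.1707
  (21 − 22.791)²/22.791 = 0.1407
  (13 − 11.209)²/11.209 = 0.2862
χ² = 0.0840 + 0.1707 + 0.1407 + 0.2862 = 0.68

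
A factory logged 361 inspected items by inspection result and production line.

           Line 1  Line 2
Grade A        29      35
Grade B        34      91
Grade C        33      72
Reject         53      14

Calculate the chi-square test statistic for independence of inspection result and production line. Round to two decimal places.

54.40

Row totals: 64, 125, 105, 67. Column totals: 149, 212. Grand total N = 361.
Expected counts (row total × column total / N):
  Grade A, Line 1: 64×149/361 = 26.416
  Grade A, Line 2: 64×212/361 = 37.584
  Grade B, Line 1: 125×149/361 = 51.593
  Grade B, Line 2: 125×212/361 = 73.407
  Grade C, Line 1: 105×149/361 = 43.338
  Grade C, Line 2: 105×212/361 = 61.662
  Reject, Line 1: 67×149/361 = 27.654
  Reject, Line 2: 67×212/361 = 39.346
Contributions (O − E)²/E:
  (29 − 26.416)²/26.416 = 0.2528
  (35 − 37.584)²/37.584 = 0.1777
  (34 − 51.593)²/51.593 = 5.9991
  (91 − 73.407)²/73.407 = 4.2164
  (33 − 43.338)²/43.338 = 2.4661
  (72 − 61.662)²/61.662 = 1.7332
  (53 − 27.654)²/27.654 = 23.2306
  (14 − 39.346)²/39.346 = 16.3274
χ² = 0.2528 + 0.1777 + 5.9991 + 4.2164 + 2.4661 + 1.7332 + 23.2306 + 16.3274 = 54.40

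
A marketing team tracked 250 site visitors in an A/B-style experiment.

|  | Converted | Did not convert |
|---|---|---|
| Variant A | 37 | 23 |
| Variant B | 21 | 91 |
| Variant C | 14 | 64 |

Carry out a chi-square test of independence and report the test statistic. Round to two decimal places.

41.60

Row totals: 60, 112, 78. Column totals: 72, 178. Grand total N = 250.
Expected counts (row total × column total / N):
  Variant A, Converted: 60×72/250 = 17.280
  Variant A, Did not convert: 60×178/250 = 42.720
  Variant B, Converted: 112×72/250 = 32.256
  Variant B, Did not convert: 112×178/250 = 79.744
  Variant C, Converted: 78×72/250 = 22.464
  Variant C, Did not convert: 78×178/250 = 55.536
Contributions (O − E)²/E:
  (37 − 17.280)²/17.280 = 22.5045
  (23 − 42.720)²/42.720 = 9.1030
  (21 − 32.256)²/32.256 = 3.9279
  (91 − 79.744)²/79.744 = 1.5888
  (14 − 22.464)²/22.464 = 3.1891
  (64 − 55.536)²/55.536 = 1.2900
χ² = 22.5045 + 9.1030 + 3.9279 + 1.5888 + 3.1891 + 1.2900 = 41.60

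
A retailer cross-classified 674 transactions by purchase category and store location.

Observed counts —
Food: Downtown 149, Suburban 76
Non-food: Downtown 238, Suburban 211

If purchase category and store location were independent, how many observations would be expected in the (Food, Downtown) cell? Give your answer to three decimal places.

Row total (Food) = 225; column total (Downtown) = 387; grand total N = 674.
Expected count = (row total × column total) / N = 225 × 387 / 674 = 129.191.

129.191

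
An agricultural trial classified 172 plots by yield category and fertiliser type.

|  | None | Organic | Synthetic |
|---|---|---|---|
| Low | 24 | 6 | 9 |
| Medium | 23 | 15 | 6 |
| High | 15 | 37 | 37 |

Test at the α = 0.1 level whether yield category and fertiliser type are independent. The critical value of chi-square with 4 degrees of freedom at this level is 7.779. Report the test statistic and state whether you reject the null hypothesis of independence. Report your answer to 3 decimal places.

Row totals: 39, 44, 89. Column totals: 62, 58, 52. Grand total N = 172.
Expected counts (row total × column total / N):
  Low, None: 39×62/172 = 14.0581
  Low, Organic: 39×58/172 = 13.1512
  Low, Synthetic: 39×52/172 = 11.7907
  Medium, None: 44×62/172 = 15.8605
  Medium, Organic: 44×58/172 = 14.8372
  Medium, Synthetic: 44×52/172 = 13.3023
  High, None: 89×62/172 = 32.0814
  High, Organic: 89×58/172 = 30.0116
  High, Synthetic: 89×52/172 = 26.9070
Contributions (O − E)²/E:
  (24 − 14.0581)²/14.0581 = 7.0309
  (6 − 13.1512)²/13.1512 = 3.8886
  (9 − 11.7907)²/11.7907 = 0.6605
  (23 − 15.8605)²/15.8605 = 3.2138
  (15 − 14.8372)²/14.8372 = 0.0018
  (6 − 13.3023)²/13.3023 = 4.0086
  (15 − 32.0814)²/32.0814 = 9.0948
  (37 − 30.0116)²/30.0116 = 1.6273
  (37 − 26.9070)²/26.9070 = 3.7860
χ² = 7.0309 + 3.8886 + 0.6605 + 3.2138 + 0.0018 + 4.0086 + 9.0948 + 1.6273 + 3.7860 = 33.312
df = (3−1)(3−1) = 4. Since 33.312 > 7.779, reject the null hypothesis of independence at α = 0.1.

33.312; reject H₀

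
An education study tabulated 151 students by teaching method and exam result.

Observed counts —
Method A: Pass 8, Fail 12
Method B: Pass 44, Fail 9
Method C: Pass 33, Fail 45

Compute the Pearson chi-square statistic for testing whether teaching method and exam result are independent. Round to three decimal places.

23.745

Row totals: 20, 53, 78. Column totals: 85, 66. Grand total N = 151.
Expected counts (row total × column total / N):
  Method A, Pass: 20×85/151 = 11.2583
  Method A, Fail: 20×66/151 = 8.7417
  Method B, Pass: 53×85/151 = 29.8344
  Method B, Fail: 53×66/151 = 23.1656
  Method C, Pass: 78×85/151 = 43.9073
  Method C, Fail: 78×66/151 = 34.0927
Contributions (O − E)²/E:
  (8 − 11.2583)²/11.2583 = 0.9430
  (12 − 8.7417)²/8.7417 = 1.2145
  (44 − 29.8344)²/29.8344 = 6.7259
  (9 − 23.1656)²/23.1656 = 8.6622
  (33 − 43.9073)²/43.9073 = 2.7096
  (45 − 34.0927)²/34.0927 = 3.4896
χ² = 0.9430 + 1.2145 + 6.7259 + 8.6622 + 2.7096 + 3.4896 = 23.745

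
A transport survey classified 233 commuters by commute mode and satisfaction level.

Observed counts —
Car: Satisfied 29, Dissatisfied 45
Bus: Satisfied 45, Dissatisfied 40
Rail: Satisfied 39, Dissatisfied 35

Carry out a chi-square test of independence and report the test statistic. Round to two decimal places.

Row totals: 74, 85, 74. Column totals: 113, 120. Grand total N = 233.
Expected counts (row total × column total / N):
  Car, Satisfied: 74×113/233 = 35.8884
  Car, Dissatisfied: 74×120/233 = 38.1116
  Bus, Satisfied: 85×113/233 = 41.2232
  Bus, Dissatisfied: 85×120/233 = 43.7768
  Rail, Satisfied: 74×113/233 = 35.8884
  Rail, Dissatisfied: 74×120/233 = 38.1116
Contributions (O − E)²/E:
  (29 − 35.8884)²/35.8884 = 1.3222
  (45 − 38.1116)²/38.1116 = 1.2450
  (45 − 41.2232)²/41.2232 = 0.3460
  (40 − 43.7768)²/43.7768 = 0.3258
  (39 − 35.8884)²/35.8884 = 0.2698
  (35 − 38.1116)²/38.1116 = 0.2540
χ² = 1.3222 + 1.2450 + 0.3460 + 0.3258 + 0.2698 + 0.2540 = 3.76

3.76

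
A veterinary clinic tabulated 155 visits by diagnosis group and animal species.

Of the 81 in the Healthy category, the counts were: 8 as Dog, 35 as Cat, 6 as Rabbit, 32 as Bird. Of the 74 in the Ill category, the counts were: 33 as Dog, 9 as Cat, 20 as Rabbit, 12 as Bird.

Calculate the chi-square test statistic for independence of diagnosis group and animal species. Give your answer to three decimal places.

47.017

Row totals: 81, 74. Column totals: 41, 44, 26, 44. Grand total N = 155.
Expected counts (row total × column total / N):
  Healthy, Dog: 81×41/155 = 21.42581
  Healthy, Cat: 81×44/155 = 22.99355
  Healthy, Rabbit: 81×26/155 = 13.58710
  Healthy, Bird: 81×44/155 = 22.99355
  Ill, Dog: 74×41/155 = 19.57419
  Ill, Cat: 74×44/155 = 21.00645
  Ill, Rabbit: 74×26/155 = 12.41290
  Ill, Bird: 74×44/155 = 21.00645
Contributions (O − E)²/E:
  (8 − 21.42581)²/21.42581 = 8.4129
  (35 − 22.99355)²/22.99355 = 6.2694
  (6 − 13.58710)²/13.58710 = 4.2367
  (32 − 22.99355)²/22.99355 = 3.5278
  (33 − 19.57419)²/19.57419 = 9.2087
  (9 − 21.00645)²/21.00645 = 6.8624
  (20 − 12.41290)²/12.41290 = 4.6374
  (12 − 21.00645)²/21.00645 = 3.8615
χ² = 8.4129 + 6.2694 + 4.2367 + 3.5278 + 9.2087 + 6.8624 + 4.6374 + 3.8615 = 47.017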